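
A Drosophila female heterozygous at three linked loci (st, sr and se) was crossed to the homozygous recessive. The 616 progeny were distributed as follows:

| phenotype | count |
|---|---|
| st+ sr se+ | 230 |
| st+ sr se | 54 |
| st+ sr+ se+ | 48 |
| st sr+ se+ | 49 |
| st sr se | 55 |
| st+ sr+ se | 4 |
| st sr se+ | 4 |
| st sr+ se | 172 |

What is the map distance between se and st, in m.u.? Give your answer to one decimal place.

The two most frequent reciprocal classes, st sr+ se and st+ sr se+, are the parental types, so the F1 was st sr+ se / st+ sr se+.
The two rarest classes, st+ sr+ se and st sr se+, are the double crossovers. Comparing them with the parentals, only the st allele has switched, so st is the middle locus and the order is se – st – sr.
Crossovers in the se–st interval produce the single-crossover classes st sr+ se+ and st+ sr se (49 + 54 = 103) plus the double crossovers (8).
RF(se–st) = (103 + 8) / 616 = 111/616 = 0.1802 → 18.0 m.u.

18.0 m.u.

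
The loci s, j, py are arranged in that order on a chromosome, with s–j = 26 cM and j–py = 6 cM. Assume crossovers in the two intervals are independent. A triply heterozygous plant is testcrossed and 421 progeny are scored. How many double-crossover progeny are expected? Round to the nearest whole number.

Map distances give recombination frequencies of 0.260 and 0.060 for the two intervals.
With no interference, expected double-crossover frequency = 0.260 × 0.060 = 0.01560.
Expected number = 0.01560 × 421 = 6.57 ≈ 7.

7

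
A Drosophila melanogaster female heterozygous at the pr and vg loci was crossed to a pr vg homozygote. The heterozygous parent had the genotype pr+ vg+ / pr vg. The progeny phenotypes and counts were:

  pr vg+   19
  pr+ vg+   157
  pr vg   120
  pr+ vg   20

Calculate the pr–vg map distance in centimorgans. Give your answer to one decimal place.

The recombinant classes are pr+ vg and pr vg+: 20 + 19 = 39.
Recombination frequency = 39/316 = 0.1234 ≈ 12.3%, i.e. 12.3 centimorgans.

12.3 centimorgans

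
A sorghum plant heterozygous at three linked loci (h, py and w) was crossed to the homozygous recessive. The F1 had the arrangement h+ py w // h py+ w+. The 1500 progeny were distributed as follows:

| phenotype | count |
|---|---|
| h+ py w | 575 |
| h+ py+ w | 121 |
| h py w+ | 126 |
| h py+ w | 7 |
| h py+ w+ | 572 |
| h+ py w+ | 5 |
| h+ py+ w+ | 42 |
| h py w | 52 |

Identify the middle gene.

w

The two rarest classes, h+ py w+ and h py+ w, are the double crossovers. Comparing them with the parentals, only the w allele has switched, so w is the middle locus and the order is py – w – h.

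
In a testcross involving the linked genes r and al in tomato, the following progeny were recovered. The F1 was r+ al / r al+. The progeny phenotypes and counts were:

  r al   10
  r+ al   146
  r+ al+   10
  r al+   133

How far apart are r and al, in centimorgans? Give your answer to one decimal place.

The recombinant classes are r+ al+ and r al: 10 + 10 = 20.
Recombination frequency = 20/299 = 0.0669 ≈ 6.7%, i.e. 6.7 centimorgans.

6.7 centimorgans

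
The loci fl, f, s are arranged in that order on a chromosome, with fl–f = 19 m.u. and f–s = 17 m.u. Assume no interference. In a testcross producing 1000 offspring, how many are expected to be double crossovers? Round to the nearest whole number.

Map distances give recombination frequencies of 0.190 and 0.170 for the two intervals.
With no interference, expected double-crossover frequency = 0.190 × 0.170 = 0.03230.
Expected number = 0.03230 × 1000 = 32.30 ≈ 32.

32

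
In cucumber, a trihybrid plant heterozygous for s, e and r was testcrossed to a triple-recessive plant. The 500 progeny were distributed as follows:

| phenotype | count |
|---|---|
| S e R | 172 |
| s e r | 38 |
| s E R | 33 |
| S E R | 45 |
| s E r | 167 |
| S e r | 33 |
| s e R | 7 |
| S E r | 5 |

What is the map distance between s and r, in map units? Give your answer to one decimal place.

15.6 map units

The two most frequent reciprocal classes, S e R and s E r, are the parental types, so the F1 was S e R / s E r.
The two rarest classes, s e R and S E r, are the double crossovers. Comparing them with the parentals, only the s allele has switched, so s is the middle locus and the order is e – s – r.
Crossovers in the s–r interval produce the single-crossover classes S e r and s E R (33 + 33 = 66) plus the double crossovers (12).
RF(s–r) = (66 + 12) / 500 = 78/500 = 0.1560 → 15.6 map units.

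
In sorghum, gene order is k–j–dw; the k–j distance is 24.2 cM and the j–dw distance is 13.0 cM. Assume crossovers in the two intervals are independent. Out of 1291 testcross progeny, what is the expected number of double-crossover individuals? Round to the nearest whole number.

Map distances give recombination frequencies of 0.242 and 0.130 for the two intervals.
With no interference, expected double-crossover frequency = 0.242 × 0.130 = 0.03146.
Expected number = 0.03146 × 1291 = 40.61 ≈ 41.

41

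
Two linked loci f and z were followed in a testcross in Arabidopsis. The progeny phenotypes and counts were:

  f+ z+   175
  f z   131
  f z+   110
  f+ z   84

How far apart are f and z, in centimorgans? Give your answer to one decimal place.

The two most frequent classes, f+ z+ (175) and f z (131), are the parental types, so the F1 was f+ z+ / f z.
The recombinant classes are f+ z and f z+: 84 + 110 = 194.
Recombination frequency = 194/500 = 0.3880 ≈ 38.8%, i.e. 38.8 centimorgans.

38.8 centimorgans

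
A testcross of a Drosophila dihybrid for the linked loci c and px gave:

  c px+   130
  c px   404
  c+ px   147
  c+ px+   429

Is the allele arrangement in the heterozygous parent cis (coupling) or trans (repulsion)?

The two most frequent classes are c+ px+ (429) and c px (404); these are the parental (non-recombinant) types.
So the F1 carried c+ px+ on one chromosome and c px on the other — the recessive alleles are on the same chromosome (cis / coupling).

cis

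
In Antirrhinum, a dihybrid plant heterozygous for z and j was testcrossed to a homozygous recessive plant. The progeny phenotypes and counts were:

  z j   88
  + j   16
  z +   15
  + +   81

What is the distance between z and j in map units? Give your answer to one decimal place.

15.5 map units

The two most frequent classes, + + (81) and z j (88), are the parental types, so the F1 was + + / z j.
The recombinant classes are + j and z +: 16 + 15 = 31.
Recombination frequency = 31/200 = 0.1550 ≈ 15.5%, i.e. 15.5 map units.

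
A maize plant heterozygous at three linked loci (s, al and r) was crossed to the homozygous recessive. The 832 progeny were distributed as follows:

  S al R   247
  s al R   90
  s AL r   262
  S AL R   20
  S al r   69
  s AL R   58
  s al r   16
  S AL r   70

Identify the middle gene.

The two most frequent reciprocal classes, s AL r and S al R, are the parental types, so the F1 was s AL r / S al R.
The two rarest classes, s al r and S AL R, are the double crossovers. Comparing them with the parentals, only the al allele has switched, so al is the middle locus and the order is s – al – r.

al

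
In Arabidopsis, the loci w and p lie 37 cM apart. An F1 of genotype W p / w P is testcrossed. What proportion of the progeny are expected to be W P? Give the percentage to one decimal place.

18.5%

A map distance of 37 cM corresponds to a recombination frequency of 0.370.
The F1 is W p / w P, so W P is a recombinant gamete class with expected frequency r/2 = 0.370/2 = 0.1850.
That is 0.1850 = 18.5% of the progeny.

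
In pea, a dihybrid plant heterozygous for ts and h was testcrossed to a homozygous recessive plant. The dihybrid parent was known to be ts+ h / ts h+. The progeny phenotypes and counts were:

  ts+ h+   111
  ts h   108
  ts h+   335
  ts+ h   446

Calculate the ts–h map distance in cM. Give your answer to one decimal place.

The recombinant classes are ts+ h+ and ts h: 111 + 108 = 219.
Recombination frequency = 219/1000 = 0.2190 ≈ 21.9%, i.e. 21.9 cM.

21.9 cM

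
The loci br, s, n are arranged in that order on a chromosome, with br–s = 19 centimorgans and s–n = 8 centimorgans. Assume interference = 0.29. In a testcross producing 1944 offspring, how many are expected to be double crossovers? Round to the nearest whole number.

Map distances give recombination frequencies of 0.190 and 0.080 for the two intervals.
With interference 0.29 (so coincidence = 0.71), expected double-crossover frequency = 0.190 × 0.080 × 0.71 = 0.01079.
Expected number = 0.01079 × 1944 = 20.98 ≈ 21.

21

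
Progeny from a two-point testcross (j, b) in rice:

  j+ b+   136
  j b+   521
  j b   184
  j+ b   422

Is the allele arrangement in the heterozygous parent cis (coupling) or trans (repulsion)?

The two most frequent classes are j+ b (422) and j b+ (521); these are the parental (non-recombinant) types.
So the F1 carried j+ b on one chromosome and j b+ on the other — the recessive alleles are on opposite chromosomes (trans / repulsion).

trans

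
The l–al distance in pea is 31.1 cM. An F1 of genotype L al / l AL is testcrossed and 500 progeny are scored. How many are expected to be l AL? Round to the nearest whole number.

A map distance of 31.1 cM corresponds to a recombination frequency of 0.311.
The F1 is L al / l AL, so l AL is a parental gamete class with expected frequency (1 − r)/2 = 0.689/2 = 0.3445.
Expected number = 0.3445 × 500 = 172.25 ≈ 172.

172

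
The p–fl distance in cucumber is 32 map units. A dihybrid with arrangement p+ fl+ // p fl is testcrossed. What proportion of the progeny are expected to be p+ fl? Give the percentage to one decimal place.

16.0%

A map distance of 32 map units corresponds to a recombination frequency of 0.320.
The F1 is p+ fl+ / p fl, so p+ fl is a recombinant gamete class with expected frequency r/2 = 0.320/2 = 0.1600.
That is 0.1600 = 16.0% of the progeny.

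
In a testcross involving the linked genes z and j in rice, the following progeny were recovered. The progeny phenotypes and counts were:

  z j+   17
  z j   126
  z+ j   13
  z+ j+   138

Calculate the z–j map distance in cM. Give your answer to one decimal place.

10.2 cM

The two most frequent classes, z+ j+ (138) and z j (126), are the parental types, so the F1 was z+ j+ / z j.
The recombinant classes are z+ j and z j+: 13 + 17 = 30.
Recombination frequency = 30/294 = 0.1020 ≈ 10.2%, i.e. 10.2 cM.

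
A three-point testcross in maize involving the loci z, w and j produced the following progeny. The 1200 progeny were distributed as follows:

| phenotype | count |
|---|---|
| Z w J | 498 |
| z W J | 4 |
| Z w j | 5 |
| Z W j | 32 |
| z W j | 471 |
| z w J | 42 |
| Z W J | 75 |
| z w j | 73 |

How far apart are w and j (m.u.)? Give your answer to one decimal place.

13.1 m.u.

The two most frequent reciprocal classes, Z w J and z W j, are the parental types, so the F1 was Z w J / z W j.
The two rarest classes, Z w j and z W J, are the double crossovers. Comparing them with the parentals, only the j allele has switched, so j is the middle locus and the order is z – j – w.
Crossovers in the j–w interval produce the single-crossover classes Z W J and z w j (75 + 73 = 148) plus the double crossovers (9).
RF(j–w) = (148 + 9) / 1200 = 157/1200 = 0.1308 → 13.1 m.u.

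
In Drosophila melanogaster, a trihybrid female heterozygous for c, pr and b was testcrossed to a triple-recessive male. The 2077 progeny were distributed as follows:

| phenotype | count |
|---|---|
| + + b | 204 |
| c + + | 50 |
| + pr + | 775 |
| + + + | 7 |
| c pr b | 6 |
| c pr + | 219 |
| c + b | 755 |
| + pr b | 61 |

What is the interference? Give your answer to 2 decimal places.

0.50

The two most frequent reciprocal classes, + pr + and c + b, are the parental types, so the F1 was + pr + / c + b.
The two rarest classes, + + + and c pr b, are the double crossovers. Comparing them with the parentals, only the pr allele has switched, so pr is the middle locus and the order is c – pr – b.
c–pr: (423 + 13)/2077 = 0.2099; pr–b: (111 + 13)/2077 = 0.0597.
Expected DCO frequency = 0.2099 × 0.0597 ≈ 0.01253; observed = 13/2077 ≈ 0.00626.
Coefficient of coincidence = 0.00626/0.01253 ≈ 0.50; interference = 1 − 0.50 = 0.50.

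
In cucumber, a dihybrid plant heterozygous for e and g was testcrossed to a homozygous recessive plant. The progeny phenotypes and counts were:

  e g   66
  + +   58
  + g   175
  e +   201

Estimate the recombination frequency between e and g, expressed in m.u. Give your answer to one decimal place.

The two most frequent classes, + g (175) and e + (201), are the parental types, so the F1 was + g / e +.
The recombinant classes are + + and e g: 58 + 66 = 124.
Recombination frequency = 124/500 = 0.2480 ≈ 24.8%, i.e. 24.8 m.u.

24.8 m.u.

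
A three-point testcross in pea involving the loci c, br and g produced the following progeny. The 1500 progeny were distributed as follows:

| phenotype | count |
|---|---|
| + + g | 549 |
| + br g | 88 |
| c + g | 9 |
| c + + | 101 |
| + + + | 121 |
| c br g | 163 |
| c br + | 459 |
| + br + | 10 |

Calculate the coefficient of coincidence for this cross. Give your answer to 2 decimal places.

0.45

The two most frequent reciprocal classes, + + g and c br +, are the parental types, so the F1 was + + g / c br +.
The two rarest classes, c + g and + br +, are the double crossovers. Comparing them with the parentals, only the c allele has switched, so c is the middle locus and the order is br – c – g.
br–c: (189 + 19)/1500 = 0.1387; c–g: (284 + 19)/1500 = 0.2020.
Expected DCO frequency = 0.1387 × 0.2020 ≈ 0.02802; observed = 19/1500 ≈ 0.01267.
Coefficient of coincidence = 0.01267/0.02802 ≈ 0.45.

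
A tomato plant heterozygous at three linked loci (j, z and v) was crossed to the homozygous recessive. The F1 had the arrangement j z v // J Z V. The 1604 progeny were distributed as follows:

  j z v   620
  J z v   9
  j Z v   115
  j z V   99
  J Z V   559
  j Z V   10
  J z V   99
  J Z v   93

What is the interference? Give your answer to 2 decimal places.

0.38

The two rarest classes, J z v and j Z V, are the double crossovers. Comparing them with the parentals, only the j allele has switched, so j is the middle locus and the order is v – j – z.
v–j: (192 + 19)/1604 = 0.1315; j–z: (214 + 19)/1604 = 0.1453.
Expected DCO frequency = 0.1315 × 0.1453 ≈ 0.01911; observed = 19/1604 ≈ 0.01185.
Coefficient of coincidence = 0.01185/0.01911 ≈ 0.62; interference = 1 − 0.62 = 0.38.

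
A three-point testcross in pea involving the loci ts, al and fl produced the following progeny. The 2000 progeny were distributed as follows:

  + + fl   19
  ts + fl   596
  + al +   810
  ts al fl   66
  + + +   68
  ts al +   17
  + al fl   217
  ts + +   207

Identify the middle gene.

The two most frequent reciprocal classes, ts + fl and + al +, are the parental types, so the F1 was ts + fl / + al +.
The two rarest classes, + + fl and ts al +, are the double crossovers. Comparing them with the parentals, only the ts allele has switched, so ts is the middle locus and the order is al – ts – fl.

ts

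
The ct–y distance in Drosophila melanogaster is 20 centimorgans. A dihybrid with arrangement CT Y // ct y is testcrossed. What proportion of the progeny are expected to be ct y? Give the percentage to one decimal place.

A map distance of 20 centimorgans corresponds to a recombination frequency of 0.200.
The F1 is CT Y / ct y, so ct y is a parental gamete class with expected frequency (1 − r)/2 = 0.800/2 = 0.4000.
That is 0.4000 = 40.0% of the progeny.

40.0%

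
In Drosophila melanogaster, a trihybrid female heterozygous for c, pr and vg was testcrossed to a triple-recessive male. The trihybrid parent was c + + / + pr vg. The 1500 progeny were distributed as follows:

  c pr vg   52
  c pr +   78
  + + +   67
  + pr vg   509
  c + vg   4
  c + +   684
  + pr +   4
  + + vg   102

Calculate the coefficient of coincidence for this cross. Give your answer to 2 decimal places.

0.50

The two rarest classes, c + vg and + pr +, are the double crossovers. Comparing them with the parentals, only the vg allele has switched, so vg is the middle locus and the order is pr – vg – c.
pr–vg: (180 + 8)/1500 = 0.1253; vg–c: (119 + 8)/1500 = 0.0847.
Expected DCO frequency = 0.1253 × 0.0847 ≈ 0.01061; observed = 8/1500 ≈ 0.00533.
Coefficient of coincidence = 0.00533/0.01061 ≈ 0.50.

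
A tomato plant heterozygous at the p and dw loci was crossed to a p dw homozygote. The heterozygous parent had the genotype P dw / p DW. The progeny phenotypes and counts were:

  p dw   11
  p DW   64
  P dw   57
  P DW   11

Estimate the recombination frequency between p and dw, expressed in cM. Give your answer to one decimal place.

The recombinant classes are P DW and p dw: 11 + 11 = 22.
Recombination frequency = 22/143 = 0.1538 ≈ 15.4%, i.e. 15.4 cM.

15.4 cM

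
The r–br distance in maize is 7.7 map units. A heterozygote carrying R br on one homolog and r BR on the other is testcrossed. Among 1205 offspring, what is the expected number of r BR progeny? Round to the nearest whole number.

A map distance of 7.7 map units corresponds to a recombination frequency of 0.077.
The F1 is R br / r BR, so r BR is a parental gamete class with expected frequency (1 − r)/2 = 0.923/2 = 0.4615.
Expected number = 0.4615 × 1205 = 556.11 ≈ 556.

556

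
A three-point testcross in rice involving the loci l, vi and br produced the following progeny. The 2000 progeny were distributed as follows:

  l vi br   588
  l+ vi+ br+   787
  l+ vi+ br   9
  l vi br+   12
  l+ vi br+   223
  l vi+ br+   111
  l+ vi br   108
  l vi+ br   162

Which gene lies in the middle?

br

The two most frequent reciprocal classes, l+ vi+ br+ and l vi br, are the parental types, so the F1 was l+ vi+ br+ / l vi br.
The two rarest classes, l+ vi+ br and l vi br+, are the double crossovers. Comparing them with the parentals, only the br allele has switched, so br is the middle locus and the order is vi – br – l.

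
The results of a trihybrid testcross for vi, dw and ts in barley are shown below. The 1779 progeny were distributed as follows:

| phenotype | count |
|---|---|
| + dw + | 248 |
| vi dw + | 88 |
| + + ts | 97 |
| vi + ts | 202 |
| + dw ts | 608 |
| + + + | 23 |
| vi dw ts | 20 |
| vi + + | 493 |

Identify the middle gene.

The two most frequent reciprocal classes, vi + + and + dw ts, are the parental types, so the F1 was vi + + / + dw ts.
The two rarest classes, + + + and vi dw ts, are the double crossovers. Comparing them with the parentals, only the vi allele has switched, so vi is the middle locus and the order is dw – vi – ts.

vi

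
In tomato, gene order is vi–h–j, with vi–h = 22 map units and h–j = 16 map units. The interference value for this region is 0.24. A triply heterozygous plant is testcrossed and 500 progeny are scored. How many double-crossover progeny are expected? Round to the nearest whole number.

13

Map distances give recombination frequencies of 0.220 and 0.160 for the two intervals.
With interference 0.24 (so coincidence = 0.76), expected double-crossover frequency = 0.220 × 0.160 × 0.76 = 0.02675.
Expected number = 0.02675 × 500 = 13.38 ≈ 13.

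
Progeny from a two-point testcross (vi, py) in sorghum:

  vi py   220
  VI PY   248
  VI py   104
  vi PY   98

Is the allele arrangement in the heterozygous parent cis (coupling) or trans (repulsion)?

cis

The two most frequent classes are VI PY (248) and vi py (220); these are the parental (non-recombinant) types.
So the F1 carried VI PY on one chromosome and vi py on the other — the recessive alleles are on the same chromosome (cis / coupling).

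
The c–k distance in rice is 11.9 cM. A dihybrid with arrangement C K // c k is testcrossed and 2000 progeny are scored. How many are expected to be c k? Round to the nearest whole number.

881

A map distance of 11.9 cM corresponds to a recombination frequency of 0.119.
The F1 is C K / c k, so c k is a parental gamete class with expected frequency (1 − r)/2 = 0.881/2 = 0.4405.
Expected number = 0.4405 × 2000 = 881.00 ≈ 881.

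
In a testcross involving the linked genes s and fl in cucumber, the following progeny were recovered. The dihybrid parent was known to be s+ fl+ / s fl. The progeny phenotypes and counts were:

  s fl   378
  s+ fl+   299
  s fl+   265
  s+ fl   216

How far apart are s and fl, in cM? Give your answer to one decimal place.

The recombinant classes are s+ fl and s fl+: 216 + 265 = 481.
Recombination frequency = 481/1158 = 0.4154 ≈ 41.5%, i.e. 41.5 cM.

41.5 cM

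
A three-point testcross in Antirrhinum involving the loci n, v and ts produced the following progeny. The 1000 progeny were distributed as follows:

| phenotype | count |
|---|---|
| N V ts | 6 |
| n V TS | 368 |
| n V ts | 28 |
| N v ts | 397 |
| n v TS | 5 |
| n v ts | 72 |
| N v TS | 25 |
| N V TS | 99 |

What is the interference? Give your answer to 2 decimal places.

The two most frequent reciprocal classes, n V TS and N v ts, are the parental types, so the F1 was n V TS / N v ts.
The two rarest classes, n v TS and N V ts, are the double crossovers. Comparing them with the parentals, only the v allele has switched, so v is the middle locus and the order is ts – v – n.
ts–v: (53 + 11)/1000 = 0.0640; v–n: (171 + 11)/1000 = 0.1820.
Expected DCO frequency = 0.0640 × 0.1820 ≈ 0.01165; observed = 11/1000 ≈ 0.01100.
Coefficient of coincidence = 0.01100/0.01165 ≈ 0.94; interference = 1 − 0.94 = 0.06.

0.06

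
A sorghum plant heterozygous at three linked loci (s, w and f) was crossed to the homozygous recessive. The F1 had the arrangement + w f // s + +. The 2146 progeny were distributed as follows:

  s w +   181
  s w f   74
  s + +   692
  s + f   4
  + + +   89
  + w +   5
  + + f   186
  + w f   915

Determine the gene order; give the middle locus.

f

The two rarest classes, + w + and s + f, are the double crossovers. Comparing them with the parentals, only the f allele has switched, so f is the middle locus and the order is s – f – w.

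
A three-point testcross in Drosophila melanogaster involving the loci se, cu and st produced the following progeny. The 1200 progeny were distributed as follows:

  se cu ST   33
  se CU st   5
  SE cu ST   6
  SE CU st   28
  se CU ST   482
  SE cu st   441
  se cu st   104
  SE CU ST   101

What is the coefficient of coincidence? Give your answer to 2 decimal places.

0.85

The two most frequent reciprocal classes, SE cu st and se CU ST, are the parental types, so the F1 was SE cu st / se CU ST.
The two rarest classes, SE cu ST and se CU st, are the double crossovers. Comparing them with the parentals, only the st allele has switched, so st is the middle locus and the order is se – st – cu.
se–st: (205 + 11)/1200 = 0.1800; st–cu: (61 + 11)/1200 = 0.0600.
Expected DCO frequency = 0.1800 × 0.0600 ≈ 0.01080; observed = 11/1200 ≈ 0.00917.
Coefficient of coincidence = 0.00917/0.01080 ≈ 0.85.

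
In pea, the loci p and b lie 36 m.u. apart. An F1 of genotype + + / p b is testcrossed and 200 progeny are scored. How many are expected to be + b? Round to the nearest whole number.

A map distance of 36 m.u. corresponds to a recombination frequency of 0.360.
The F1 is + + / p b, so + b is a recombinant gamete class with expected frequency r/2 = 0.360/2 = 0.1800.
Expected number = 0.1800 × 200 = 36.00 ≈ 36.

36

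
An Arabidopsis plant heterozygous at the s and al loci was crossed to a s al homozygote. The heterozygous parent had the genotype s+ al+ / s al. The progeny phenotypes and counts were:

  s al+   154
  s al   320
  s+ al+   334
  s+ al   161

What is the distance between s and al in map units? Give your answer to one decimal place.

The recombinant classes are s+ al and s al+: 161 + 154 = 315.
Recombination frequency = 315/969 = 0.3251 ≈ 32.5%, i.e. 32.5 map units.

32.5 map units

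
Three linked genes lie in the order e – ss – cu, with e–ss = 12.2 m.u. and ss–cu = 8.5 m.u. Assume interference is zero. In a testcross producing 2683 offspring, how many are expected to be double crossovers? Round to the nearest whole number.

Map distances give recombination frequencies of 0.122 and 0.085 for the two intervals.
With no interference, expected double-crossover frequency = 0.122 × 0.085 = 0.01037.
Expected number = 0.01037 × 2683 = 27.82 ≈ 28.

28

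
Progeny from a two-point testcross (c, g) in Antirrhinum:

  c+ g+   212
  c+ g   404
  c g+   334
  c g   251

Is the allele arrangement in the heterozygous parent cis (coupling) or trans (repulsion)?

trans

The two most frequent classes are c+ g (404) and c g+ (334); these are the parental (non-recombinant) types.
So the F1 carried c+ g on one chromosome and c g+ on the other — the recessive alleles are on opposite chromosomes (trans / repulsion).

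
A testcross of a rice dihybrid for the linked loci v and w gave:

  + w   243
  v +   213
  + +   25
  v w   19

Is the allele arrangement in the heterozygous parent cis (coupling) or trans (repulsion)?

trans

The two most frequent classes are + w (243) and v + (213); these are the parental (non-recombinant) types.
So the F1 carried + w on one chromosome and v + on the other — the recessive alleles are on opposite chromosomes (trans / repulsion).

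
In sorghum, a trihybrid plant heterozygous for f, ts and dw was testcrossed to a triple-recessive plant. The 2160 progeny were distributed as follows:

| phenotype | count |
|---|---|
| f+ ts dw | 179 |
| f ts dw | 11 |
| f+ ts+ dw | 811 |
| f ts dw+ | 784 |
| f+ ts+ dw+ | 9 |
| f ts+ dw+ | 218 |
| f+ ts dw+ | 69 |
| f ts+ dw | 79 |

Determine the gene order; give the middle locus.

The two most frequent reciprocal classes, f ts dw+ and f+ ts+ dw, are the parental types, so the F1 was f ts dw+ / f+ ts+ dw.
The two rarest classes, f ts dw and f+ ts+ dw+, are the double crossovers. Comparing them with the parentals, only the dw allele has switched, so dw is the middle locus and the order is f – dw – ts.

dw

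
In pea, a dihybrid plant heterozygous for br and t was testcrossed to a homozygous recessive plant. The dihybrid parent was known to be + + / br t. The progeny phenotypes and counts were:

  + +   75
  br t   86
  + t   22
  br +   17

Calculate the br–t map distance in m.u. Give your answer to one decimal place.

The recombinant classes are + t and br +: 22 + 17 = 39.
Recombination frequency = 39/200 = 0.1950 ≈ 19.5%, i.e. 19.5 m.u.

19.5 m.u.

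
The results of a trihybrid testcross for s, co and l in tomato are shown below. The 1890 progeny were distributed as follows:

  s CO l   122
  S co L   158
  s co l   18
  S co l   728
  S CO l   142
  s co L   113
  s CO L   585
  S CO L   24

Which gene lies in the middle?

s

The two most frequent reciprocal classes, s CO L and S co l, are the parental types, so the F1 was s CO L / S co l.
The two rarest classes, S CO L and s co l, are the double crossovers. Comparing them with the parentals, only the s allele has switched, so s is the middle locus and the order is l – s – co.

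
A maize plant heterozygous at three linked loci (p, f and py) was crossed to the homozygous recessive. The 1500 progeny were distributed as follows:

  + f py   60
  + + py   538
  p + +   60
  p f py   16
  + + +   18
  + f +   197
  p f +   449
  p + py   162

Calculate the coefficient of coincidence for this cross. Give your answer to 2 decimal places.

The two most frequent reciprocal classes, p f + and + + py, are the parental types, so the F1 was p f + / + + py.
The two rarest classes, p f py and + + +, are the double crossovers. Comparing them with the parentals, only the py allele has switched, so py is the middle locus and the order is p – py – f.
p–py: (359 + 34)/1500 = 0.2620; py–f: (120 + 34)/1500 = 0.1027.
Expected DCO frequency = 0.2620 × 0.1027 ≈ 0.02691; observed = 34/1500 ≈ 0.02267.
Coefficient of coincidence = 0.02267/0.02691 ≈ 0.84.

0.84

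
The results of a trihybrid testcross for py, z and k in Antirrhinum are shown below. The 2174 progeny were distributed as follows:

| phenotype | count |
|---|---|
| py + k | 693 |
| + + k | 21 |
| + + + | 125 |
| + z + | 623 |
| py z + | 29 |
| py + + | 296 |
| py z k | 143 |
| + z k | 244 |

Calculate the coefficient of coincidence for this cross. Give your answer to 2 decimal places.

The two most frequent reciprocal classes, + z + and py + k, are the parental types, so the F1 was + z + / py + k.
The two rarest classes, py z + and + + k, are the double crossovers. Comparing them with the parentals, only the py allele has switched, so py is the middle locus and the order is k – py – z.
k–py: (540 + 50)/2174 = 0.2714; py–z: (268 + 50)/2174 = 0.1463.
Expected DCO frequency = 0.2714 × 0.1463 ≈ 0.03971; observed = 50/2174 ≈ 0.02300.
Coefficient of coincidence = 0.02300/0.03971 ≈ 0.58.

0.58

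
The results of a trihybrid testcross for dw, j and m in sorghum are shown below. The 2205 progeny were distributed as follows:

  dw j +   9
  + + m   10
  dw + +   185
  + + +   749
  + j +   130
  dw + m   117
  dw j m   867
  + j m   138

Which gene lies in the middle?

m

The two most frequent reciprocal classes, dw j m and + + +, are the parental types, so the F1 was dw j m / + + +.
The two rarest classes, dw j + and + + m, are the double crossovers. Comparing them with the parentals, only the m allele has switched, so m is the middle locus and the order is dw – m – j.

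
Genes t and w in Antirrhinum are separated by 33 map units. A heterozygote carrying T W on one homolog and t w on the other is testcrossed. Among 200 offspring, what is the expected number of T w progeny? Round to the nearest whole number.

A map distance of 33 map units corresponds to a recombination frequency of 0.330.
The F1 is T W / t w, so T w is a recombinant gamete class with expected frequency r/2 = 0.330/2 = 0.1650.
Expected number = 0.1650 × 200 = 33.00 ≈ 33.

33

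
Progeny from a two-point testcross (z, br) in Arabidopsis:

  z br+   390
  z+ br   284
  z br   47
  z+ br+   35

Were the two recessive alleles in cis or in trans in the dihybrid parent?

The two most frequent classes are z+ br (284) and z br+ (390); these are the parental (non-recombinant) types.
So the F1 carried z+ br on one chromosome and z br+ on the other — the recessive alleles are on opposite chromosomes (trans / repulsion).

trans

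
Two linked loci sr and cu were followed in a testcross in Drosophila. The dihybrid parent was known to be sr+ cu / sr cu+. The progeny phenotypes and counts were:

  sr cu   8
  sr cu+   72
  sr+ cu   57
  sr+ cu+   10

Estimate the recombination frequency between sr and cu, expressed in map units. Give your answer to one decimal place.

12.2 map units

The recombinant classes are sr+ cu+ and sr cu: 10 + 8 = 18.
Recombination frequency = 18/147 = 0.1224 ≈ 12.2%, i.e. 12.2 map units.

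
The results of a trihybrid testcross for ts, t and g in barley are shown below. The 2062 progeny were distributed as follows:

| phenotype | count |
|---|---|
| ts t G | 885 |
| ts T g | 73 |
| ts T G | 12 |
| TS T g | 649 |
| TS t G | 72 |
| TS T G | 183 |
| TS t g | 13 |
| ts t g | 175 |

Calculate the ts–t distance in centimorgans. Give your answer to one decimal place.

The two most frequent reciprocal classes, ts t G and TS T g, are the parental types, so the F1 was ts t G / TS T g.
The two rarest classes, ts T G and TS t g, are the double crossovers. Comparing them with the parentals, only the t allele has switched, so t is the middle locus and the order is ts – t – g.
Crossovers in the ts–t interval produce the single-crossover classes TS t G and ts T g (72 + 73 = 145) plus the double crossovers (25).
RF(ts–t) = (145 + 25) / 2062 = 170/2062 = 0.0824 → 8.2 centimorgans.

8.2 centimorgans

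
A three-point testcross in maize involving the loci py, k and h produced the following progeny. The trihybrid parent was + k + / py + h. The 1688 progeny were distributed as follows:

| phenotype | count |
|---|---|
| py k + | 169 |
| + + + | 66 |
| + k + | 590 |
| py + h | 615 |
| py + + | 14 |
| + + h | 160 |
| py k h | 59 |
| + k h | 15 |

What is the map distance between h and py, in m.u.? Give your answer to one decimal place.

The two rarest classes, + k h and py + +, are the double crossovers. Comparing them with the parentals, only the h allele has switched, so h is the middle locus and the order is k – h – py.
Crossovers in the h–py interval produce the single-crossover classes py k + and + + h (169 + 160 = 329) plus the double crossovers (29).
RF(h–py) = (329 + 29) / 1688 = 358/1688 = 0.2121 → 21.2 m.u.

21.2 m.u.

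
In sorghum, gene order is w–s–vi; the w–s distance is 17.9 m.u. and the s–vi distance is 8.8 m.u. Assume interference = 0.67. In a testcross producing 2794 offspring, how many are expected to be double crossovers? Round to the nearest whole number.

Map distances give recombination frequencies of 0.179 and 0.088 for the two intervals.
With interference 0.67 (so coincidence = 0.33), expected double-crossover frequency = 0.179 × 0.088 × 0.33 = 0.00520.
Expected number = 0.00520 × 2794 = 14.52 ≈ 15.

15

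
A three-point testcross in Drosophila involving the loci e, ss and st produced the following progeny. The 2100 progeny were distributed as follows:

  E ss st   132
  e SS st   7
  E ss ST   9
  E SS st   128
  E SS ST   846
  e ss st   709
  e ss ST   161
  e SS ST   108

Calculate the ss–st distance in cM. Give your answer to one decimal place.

14.5 cM

The two most frequent reciprocal classes, E SS ST and e ss st, are the parental types, so the F1 was E SS ST / e ss st.
The two rarest classes, E ss ST and e SS st, are the double crossovers. Comparing them with the parentals, only the ss allele has switched, so ss is the middle locus and the order is st – ss – e.
Crossovers in the st–ss interval produce the single-crossover classes E SS st and e ss ST (128 + 161 = 289) plus the double crossovers (16).
RF(st–ss) = (289 + 16) / 2100 = 305/2100 = 0.1452 → 14.5 cM.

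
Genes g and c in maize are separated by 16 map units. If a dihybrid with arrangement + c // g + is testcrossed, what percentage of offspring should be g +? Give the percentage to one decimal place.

42.0%

A map distance of 16 map units corresponds to a recombination frequency of 0.160.
The F1 is + c / g +, so g + is a parental gamete class with expected frequency (1 − r)/2 = 0.840/2 = 0.4200.
That is 0.4200 = 42.0% of the progeny.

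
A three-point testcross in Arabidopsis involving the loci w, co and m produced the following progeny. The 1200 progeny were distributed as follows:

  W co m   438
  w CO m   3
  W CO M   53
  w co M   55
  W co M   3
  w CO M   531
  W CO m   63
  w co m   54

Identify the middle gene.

The two most frequent reciprocal classes, w CO M and W co m, are the parental types, so the F1 was w CO M / W co m.
The two rarest classes, w CO m and W co M, are the double crossovers. Comparing them with the parentals, only the m allele has switched, so m is the middle locus and the order is w – m – co.

m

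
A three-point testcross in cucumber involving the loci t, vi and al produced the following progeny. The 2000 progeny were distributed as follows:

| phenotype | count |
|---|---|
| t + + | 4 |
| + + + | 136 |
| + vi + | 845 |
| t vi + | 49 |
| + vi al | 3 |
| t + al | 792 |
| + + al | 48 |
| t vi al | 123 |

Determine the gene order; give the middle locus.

The two most frequent reciprocal classes, t + al and + vi +, are the parental types, so the F1 was t + al / + vi +.
The two rarest classes, t + + and + vi al, are the double crossovers. Comparing them with the parentals, only the al allele has switched, so al is the middle locus and the order is t – al – vi.

al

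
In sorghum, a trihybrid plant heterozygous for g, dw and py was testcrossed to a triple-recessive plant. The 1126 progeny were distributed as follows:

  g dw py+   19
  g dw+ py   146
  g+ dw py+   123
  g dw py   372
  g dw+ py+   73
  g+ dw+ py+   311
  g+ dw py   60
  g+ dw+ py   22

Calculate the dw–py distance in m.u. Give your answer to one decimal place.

The two most frequent reciprocal classes, g+ dw+ py+ and g dw py, are the parental types, so the F1 was g+ dw+ py+ / g dw py.
The two rarest classes, g+ dw+ py and g dw py+, are the double crossovers. Comparing them with the parentals, only the py allele has switched, so py is the middle locus and the order is dw – py – g.
Crossovers in the dw–py interval produce the single-crossover classes g+ dw py+ and g dw+ py (123 + 146 = 269) plus the double crossovers (41).
RF(dw–py) = (269 + 41) / 1126 = 310/1126 = 0.2753 → 27.5 m.u.

27.5 m.u.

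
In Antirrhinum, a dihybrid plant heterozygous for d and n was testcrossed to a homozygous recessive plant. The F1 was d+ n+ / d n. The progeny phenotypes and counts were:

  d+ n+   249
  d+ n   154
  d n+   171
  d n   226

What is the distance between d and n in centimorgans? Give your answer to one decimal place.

40.6 centimorgans

The recombinant classes are d+ n and d n+: 154 + 171 = 325.
Recombination frequency = 325/800 = 0.4062 ≈ 40.6%, i.e. 40.6 centimorgans.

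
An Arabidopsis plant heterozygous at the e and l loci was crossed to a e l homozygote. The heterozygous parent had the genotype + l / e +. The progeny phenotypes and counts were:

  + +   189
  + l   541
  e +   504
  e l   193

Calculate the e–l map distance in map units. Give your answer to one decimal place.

26.8 map units

The recombinant classes are + + and e l: 189 + 193 = 382.
Recombination frequency = 382/1427 = 0.2677 ≈ 26.8%, i.e. 26.8 map units.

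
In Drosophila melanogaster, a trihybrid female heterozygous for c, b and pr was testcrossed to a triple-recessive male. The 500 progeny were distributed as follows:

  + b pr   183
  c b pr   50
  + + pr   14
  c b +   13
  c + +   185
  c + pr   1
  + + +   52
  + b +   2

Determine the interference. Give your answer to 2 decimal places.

0.52

The two most frequent reciprocal classes, + b pr and c + +, are the parental types, so the F1 was + b pr / c + +.
The two rarest classes, + b + and c + pr, are the double crossovers. Comparing them with the parentals, only the pr allele has switched, so pr is the middle locus and the order is c – pr – b.
c–pr: (102 + 3)/500 = 0.2100; pr–b: (27 + 3)/500 = 0.0600.
Expected DCO frequency = 0.2100 × 0.0600 ≈ 0.01260; observed = 3/500 ≈ 0.00600.
Coefficient of coincidence = 0.00600/0.01260 ≈ 0.48; interference = 1 − 0.48 = 0.52.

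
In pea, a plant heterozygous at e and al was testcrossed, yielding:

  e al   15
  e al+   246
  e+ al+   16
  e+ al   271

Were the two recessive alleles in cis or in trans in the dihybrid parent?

trans

The two most frequent classes are e+ al (271) and e al+ (246); these are the parental (non-recombinant) types.
So the F1 carried e+ al on one chromosome and e al+ on the other — the recessive alleles are on opposite chromosomes (trans / repulsion).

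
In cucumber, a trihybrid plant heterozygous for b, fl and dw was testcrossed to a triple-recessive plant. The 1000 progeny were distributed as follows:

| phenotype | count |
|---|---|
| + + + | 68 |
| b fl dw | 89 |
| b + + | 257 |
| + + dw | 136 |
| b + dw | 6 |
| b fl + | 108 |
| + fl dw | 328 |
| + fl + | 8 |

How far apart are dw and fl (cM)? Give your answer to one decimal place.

25.8 cM

The two most frequent reciprocal classes, b + + and + fl dw, are the parental types, so the F1 was b + + / + fl dw.
The two rarest classes, b + dw and + fl +, are the double crossovers. Comparing them with the parentals, only the dw allele has switched, so dw is the middle locus and the order is fl – dw – b.
Crossovers in the fl–dw interval produce the single-crossover classes b fl + and + + dw (108 + 136 = 244) plus the double crossovers (14).
RF(fl–dw) = (244 + 14) / 1000 = 258/1000 = 0.2580 → 25.8 cM.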